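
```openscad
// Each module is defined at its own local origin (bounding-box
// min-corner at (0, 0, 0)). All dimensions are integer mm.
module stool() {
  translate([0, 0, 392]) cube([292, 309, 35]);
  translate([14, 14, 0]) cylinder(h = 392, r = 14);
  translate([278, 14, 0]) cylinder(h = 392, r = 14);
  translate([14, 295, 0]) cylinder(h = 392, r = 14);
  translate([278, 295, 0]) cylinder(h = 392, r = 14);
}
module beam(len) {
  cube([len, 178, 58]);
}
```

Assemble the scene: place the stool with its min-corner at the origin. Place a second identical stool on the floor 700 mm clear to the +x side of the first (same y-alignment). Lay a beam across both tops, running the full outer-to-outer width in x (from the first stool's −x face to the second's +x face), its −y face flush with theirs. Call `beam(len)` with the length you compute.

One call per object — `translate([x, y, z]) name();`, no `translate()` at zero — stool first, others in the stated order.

stool();
translate([992, 0, 0]) stool();
translate([0, 0, 427]) beam(1284);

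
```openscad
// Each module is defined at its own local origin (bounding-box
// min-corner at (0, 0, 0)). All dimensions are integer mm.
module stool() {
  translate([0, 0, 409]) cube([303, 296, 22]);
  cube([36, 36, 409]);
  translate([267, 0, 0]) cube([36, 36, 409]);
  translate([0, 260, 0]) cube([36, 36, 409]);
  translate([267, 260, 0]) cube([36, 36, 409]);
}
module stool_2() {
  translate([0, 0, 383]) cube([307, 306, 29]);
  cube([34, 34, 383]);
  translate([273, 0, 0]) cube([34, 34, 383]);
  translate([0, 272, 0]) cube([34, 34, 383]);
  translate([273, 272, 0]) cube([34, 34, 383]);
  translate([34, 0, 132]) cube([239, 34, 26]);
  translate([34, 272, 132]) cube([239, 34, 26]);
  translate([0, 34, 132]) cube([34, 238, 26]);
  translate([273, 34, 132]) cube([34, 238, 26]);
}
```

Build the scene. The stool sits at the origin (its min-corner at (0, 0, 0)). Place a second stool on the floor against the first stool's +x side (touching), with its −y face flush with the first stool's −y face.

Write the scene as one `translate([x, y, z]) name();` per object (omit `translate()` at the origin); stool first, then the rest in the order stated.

stool();
translate([303, 0, 0]) stool_2();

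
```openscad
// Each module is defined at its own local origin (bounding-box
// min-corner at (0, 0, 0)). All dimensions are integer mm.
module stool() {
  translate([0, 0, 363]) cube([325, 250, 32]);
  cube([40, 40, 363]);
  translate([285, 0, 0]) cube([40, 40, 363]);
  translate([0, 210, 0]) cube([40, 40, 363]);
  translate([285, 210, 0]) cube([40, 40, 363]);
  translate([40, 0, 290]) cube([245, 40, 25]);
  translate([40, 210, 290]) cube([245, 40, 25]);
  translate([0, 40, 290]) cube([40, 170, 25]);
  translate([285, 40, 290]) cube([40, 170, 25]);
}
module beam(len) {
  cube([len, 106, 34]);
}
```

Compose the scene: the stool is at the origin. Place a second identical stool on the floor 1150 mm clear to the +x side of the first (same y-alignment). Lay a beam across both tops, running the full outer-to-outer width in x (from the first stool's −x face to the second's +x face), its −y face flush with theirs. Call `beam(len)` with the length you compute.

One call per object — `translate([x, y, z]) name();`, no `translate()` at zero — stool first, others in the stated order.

stool();
translate([1475, 0, 0]) stool();
translate([0, 0, 395]) beam(1800);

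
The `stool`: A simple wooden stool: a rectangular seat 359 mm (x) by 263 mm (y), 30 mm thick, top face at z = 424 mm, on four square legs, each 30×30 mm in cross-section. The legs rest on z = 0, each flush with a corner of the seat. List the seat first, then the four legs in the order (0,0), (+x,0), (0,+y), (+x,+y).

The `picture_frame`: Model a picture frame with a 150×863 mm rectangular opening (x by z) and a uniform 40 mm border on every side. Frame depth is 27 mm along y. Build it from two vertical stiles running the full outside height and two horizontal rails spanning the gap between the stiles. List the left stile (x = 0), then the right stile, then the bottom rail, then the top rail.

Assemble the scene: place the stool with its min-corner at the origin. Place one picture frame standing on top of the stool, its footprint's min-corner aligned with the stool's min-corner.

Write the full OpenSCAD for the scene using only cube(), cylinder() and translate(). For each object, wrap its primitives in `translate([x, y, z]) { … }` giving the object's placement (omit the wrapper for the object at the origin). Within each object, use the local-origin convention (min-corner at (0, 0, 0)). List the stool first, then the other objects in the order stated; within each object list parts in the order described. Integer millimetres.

translate([0, 0, 394]) cube([359, 263, 30]);
cube([30, 30, 394]);
translate([329, 0, 0]) cube([30, 30, 394]);
translate([0, 233, 0]) cube([30, 30, 394]);
translate([329, 233, 0]) cube([30, 30, 394]);
translate([0, 0, 424]) {
  cube([40, 27, 943]);
  translate([190, 0, 0]) cube([40, 27, 943]);
  translate([40, 0, 0]) cube([150, 27, 40]);
  translate([40, 0, 903]) cube([150, 27, 40]);
}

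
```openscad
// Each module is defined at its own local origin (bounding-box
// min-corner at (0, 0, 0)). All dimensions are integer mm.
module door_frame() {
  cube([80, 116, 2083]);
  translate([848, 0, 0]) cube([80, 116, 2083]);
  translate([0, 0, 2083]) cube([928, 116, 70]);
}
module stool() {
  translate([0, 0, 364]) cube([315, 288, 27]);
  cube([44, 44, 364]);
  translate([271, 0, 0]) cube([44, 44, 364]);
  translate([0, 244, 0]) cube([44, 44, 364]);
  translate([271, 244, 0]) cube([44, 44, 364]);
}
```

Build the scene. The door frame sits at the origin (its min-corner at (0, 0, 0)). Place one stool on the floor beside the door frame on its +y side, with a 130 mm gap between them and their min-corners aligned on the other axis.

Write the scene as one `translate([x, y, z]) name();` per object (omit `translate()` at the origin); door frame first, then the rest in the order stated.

door_frame();
translate([0, 246, 0]) stool();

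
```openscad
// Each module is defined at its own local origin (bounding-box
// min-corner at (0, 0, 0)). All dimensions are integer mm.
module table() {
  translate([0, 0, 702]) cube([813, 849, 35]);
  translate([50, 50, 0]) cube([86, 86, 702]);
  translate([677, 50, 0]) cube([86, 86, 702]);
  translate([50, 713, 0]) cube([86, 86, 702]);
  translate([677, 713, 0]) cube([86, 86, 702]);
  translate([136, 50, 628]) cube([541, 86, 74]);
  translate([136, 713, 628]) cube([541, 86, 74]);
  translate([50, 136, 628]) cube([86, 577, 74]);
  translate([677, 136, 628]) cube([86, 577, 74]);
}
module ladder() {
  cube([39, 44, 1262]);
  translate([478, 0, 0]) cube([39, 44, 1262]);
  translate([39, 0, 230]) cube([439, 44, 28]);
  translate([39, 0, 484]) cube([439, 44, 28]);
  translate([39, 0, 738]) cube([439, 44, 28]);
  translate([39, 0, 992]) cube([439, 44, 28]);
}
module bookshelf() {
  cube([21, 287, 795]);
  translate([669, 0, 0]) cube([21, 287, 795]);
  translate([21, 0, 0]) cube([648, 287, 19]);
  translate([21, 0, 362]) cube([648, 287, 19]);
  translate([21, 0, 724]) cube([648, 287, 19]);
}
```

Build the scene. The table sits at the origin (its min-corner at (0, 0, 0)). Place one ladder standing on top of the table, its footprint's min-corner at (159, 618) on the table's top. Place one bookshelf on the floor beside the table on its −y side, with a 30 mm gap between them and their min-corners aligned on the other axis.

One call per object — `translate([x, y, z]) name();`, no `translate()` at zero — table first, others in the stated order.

table();
translate([159, 618, 737]) ladder();
translate([0, -317, 0]) bookshelf();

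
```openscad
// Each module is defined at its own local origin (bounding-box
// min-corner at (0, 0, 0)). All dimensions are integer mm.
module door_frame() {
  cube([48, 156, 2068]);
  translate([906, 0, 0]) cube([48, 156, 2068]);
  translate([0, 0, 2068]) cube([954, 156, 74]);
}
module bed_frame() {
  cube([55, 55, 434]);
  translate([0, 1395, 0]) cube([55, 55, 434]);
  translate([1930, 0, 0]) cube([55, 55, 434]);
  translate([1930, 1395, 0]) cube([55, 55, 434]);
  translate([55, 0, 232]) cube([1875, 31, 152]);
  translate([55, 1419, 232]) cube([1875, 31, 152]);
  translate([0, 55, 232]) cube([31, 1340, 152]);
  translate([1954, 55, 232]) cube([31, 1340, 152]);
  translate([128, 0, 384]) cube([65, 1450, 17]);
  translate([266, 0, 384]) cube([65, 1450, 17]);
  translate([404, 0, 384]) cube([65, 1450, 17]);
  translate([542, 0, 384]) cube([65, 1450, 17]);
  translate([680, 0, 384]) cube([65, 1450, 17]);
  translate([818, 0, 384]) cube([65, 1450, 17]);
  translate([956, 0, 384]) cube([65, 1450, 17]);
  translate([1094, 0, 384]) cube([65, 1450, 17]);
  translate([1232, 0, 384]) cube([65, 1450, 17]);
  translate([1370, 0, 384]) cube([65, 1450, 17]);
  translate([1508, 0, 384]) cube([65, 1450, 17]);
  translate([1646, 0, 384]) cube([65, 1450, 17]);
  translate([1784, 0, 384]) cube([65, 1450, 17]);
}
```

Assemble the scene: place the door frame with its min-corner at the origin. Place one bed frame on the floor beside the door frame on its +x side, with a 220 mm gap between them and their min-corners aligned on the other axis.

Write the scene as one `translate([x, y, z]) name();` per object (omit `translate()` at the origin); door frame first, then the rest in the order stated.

door_frame();
translate([1174, 0, 0]) bed_frame();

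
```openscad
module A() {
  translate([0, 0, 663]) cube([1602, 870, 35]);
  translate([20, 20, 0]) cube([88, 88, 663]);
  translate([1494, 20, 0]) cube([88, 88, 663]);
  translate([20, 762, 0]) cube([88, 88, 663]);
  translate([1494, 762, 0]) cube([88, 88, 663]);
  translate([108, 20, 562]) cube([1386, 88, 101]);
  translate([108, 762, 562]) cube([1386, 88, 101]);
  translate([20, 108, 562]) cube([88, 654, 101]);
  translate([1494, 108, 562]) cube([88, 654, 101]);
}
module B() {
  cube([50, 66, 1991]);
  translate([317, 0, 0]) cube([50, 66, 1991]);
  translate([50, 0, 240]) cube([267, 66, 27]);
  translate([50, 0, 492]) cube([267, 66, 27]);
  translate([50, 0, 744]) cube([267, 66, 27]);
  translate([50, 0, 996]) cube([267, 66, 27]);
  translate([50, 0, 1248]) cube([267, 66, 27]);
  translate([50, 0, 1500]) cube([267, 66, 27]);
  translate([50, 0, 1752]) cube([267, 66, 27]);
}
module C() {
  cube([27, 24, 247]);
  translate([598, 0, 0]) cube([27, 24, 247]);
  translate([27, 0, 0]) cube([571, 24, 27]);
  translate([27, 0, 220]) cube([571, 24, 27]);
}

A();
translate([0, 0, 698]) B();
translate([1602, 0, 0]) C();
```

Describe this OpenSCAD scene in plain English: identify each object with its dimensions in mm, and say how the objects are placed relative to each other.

A is a rectangular dining table. The top is 1602×870×35 mm with its upper surface at z = 698 mm. It stands on four 88×88 mm square legs, each inset 20 mm from the nearest pair of top edges, running from the floor to the underside of the top. Four apron rails, 88 mm thick and 101 mm tall, run between adjacent legs with their top edges flush with the underside of the top and their outer faces flush with the legs' outer faces.

B is a straight ladder. Two 50×66 mm vertical rails, 1991 mm tall, stand 367 mm apart (outside-to-outside) with their front faces coplanar on the −y side. 7 rungs, each 66 mm deep and 27 mm tall, span between the inner faces of the rails, front faces flush with the rails. The lowest rung's underside is at z = 240 mm and rungs are spaced 252 mm apart (underside to underside).

C is a picture frame with a 571×193 mm rectangular opening (x by z) and a uniform 27 mm border on every side. Frame depth is 24 mm along y. It is built from two vertical stiles running the full outside height and two horizontal rails spanning the gap between the stiles.

The ladder is on top of the table. The picture frame is against the table's +x side, with their −y faces flush.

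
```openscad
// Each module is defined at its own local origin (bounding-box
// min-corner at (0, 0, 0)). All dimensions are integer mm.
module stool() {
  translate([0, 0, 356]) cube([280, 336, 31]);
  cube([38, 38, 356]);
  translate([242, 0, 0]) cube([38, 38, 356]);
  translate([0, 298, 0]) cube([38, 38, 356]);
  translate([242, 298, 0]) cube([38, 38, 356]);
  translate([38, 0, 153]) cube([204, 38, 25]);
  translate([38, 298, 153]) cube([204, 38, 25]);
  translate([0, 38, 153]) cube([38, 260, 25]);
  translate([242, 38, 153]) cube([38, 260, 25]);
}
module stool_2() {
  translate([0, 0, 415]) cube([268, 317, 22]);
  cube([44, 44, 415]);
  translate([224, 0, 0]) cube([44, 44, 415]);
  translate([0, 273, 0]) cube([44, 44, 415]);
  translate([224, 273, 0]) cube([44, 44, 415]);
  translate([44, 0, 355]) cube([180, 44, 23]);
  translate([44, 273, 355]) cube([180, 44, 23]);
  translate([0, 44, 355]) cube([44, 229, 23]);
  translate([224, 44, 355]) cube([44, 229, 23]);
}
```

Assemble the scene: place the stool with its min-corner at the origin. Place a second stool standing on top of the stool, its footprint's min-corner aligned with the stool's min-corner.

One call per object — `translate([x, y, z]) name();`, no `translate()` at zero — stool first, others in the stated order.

stool();
translate([0, 0, 387]) stool_2();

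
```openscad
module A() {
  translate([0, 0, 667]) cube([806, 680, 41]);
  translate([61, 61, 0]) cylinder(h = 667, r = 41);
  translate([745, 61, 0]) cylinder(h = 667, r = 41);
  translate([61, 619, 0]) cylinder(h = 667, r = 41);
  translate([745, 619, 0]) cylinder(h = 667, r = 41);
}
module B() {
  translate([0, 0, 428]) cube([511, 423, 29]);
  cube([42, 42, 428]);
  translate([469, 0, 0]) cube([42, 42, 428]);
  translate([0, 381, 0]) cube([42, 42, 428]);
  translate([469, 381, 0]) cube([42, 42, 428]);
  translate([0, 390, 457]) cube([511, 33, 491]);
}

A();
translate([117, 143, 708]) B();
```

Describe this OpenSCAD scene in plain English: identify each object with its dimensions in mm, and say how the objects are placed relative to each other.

A is a rectangular dining table. The top is 806×680×41 mm with its upper surface at z = 708 mm. It stands on four round legs of 82 mm diameter, each leg's bounding box inset 20 mm from the nearest pair of top edges, running from the floor to the underside of the top.

B is a chair: 511×423 mm seat, 29 mm thick, top at z = 457 mm, on four 42 mm square corner legs flush with the seat edges. A 33 mm thick backrest slab spans the full seat width, extending 491 mm above the seat top, its back face flush with the seat's +y edge.

The chair is on top of the table.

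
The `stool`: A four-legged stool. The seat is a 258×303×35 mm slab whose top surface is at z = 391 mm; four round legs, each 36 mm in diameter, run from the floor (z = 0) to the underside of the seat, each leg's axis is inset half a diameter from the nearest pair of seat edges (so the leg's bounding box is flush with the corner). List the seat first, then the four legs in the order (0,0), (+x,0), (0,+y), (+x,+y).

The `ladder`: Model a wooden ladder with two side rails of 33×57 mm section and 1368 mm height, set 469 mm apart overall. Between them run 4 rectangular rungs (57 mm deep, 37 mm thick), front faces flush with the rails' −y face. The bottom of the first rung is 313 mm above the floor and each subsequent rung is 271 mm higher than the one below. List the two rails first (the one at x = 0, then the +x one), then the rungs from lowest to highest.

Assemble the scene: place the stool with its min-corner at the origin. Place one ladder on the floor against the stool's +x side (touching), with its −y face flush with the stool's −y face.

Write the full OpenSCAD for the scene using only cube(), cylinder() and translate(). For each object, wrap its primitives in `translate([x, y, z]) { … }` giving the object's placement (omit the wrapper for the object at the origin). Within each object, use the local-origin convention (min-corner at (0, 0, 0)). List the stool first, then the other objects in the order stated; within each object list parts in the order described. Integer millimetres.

translate([0, 0, 356]) cube([258, 303, 35]);
translate([18, 18, 0]) cylinder(h = 356, r = 18);
translate([240, 18, 0]) cylinder(h = 356, r = 18);
translate([18, 285, 0]) cylinder(h = 356, r = 18);
translate([240, 285, 0]) cylinder(h = 356, r = 18);
translate([258, 0, 0]) {
  cube([33, 57, 1368]);
  translate([436, 0, 0]) cube([33, 57, 1368]);
  translate([33, 0, 313]) cube([403, 57, 37]);
  translate([33, 0, 584]) cube([403, 57, 37]);
  translate([33, 0, 855]) cube([403, 57, 37]);
  translate([33, 0, 1126]) cube([403, 57, 37]);
}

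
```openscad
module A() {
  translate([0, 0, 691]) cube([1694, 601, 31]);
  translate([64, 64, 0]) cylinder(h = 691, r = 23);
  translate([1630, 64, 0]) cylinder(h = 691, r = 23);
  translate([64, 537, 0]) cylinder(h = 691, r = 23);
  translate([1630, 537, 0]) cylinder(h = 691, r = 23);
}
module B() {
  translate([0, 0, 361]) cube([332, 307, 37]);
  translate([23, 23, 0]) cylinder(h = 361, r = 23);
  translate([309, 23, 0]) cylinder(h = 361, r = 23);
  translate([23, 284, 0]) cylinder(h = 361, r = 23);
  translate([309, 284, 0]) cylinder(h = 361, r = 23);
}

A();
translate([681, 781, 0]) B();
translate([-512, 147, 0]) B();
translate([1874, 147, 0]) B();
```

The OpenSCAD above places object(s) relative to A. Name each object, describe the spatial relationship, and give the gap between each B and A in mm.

Each stool's nearest face is 180 mm from the table's bounding box.

A is a table. B is a stool. Three stools sit around the table at the +y, −x, +x sides. The gap between each stool and the table is 180 mm.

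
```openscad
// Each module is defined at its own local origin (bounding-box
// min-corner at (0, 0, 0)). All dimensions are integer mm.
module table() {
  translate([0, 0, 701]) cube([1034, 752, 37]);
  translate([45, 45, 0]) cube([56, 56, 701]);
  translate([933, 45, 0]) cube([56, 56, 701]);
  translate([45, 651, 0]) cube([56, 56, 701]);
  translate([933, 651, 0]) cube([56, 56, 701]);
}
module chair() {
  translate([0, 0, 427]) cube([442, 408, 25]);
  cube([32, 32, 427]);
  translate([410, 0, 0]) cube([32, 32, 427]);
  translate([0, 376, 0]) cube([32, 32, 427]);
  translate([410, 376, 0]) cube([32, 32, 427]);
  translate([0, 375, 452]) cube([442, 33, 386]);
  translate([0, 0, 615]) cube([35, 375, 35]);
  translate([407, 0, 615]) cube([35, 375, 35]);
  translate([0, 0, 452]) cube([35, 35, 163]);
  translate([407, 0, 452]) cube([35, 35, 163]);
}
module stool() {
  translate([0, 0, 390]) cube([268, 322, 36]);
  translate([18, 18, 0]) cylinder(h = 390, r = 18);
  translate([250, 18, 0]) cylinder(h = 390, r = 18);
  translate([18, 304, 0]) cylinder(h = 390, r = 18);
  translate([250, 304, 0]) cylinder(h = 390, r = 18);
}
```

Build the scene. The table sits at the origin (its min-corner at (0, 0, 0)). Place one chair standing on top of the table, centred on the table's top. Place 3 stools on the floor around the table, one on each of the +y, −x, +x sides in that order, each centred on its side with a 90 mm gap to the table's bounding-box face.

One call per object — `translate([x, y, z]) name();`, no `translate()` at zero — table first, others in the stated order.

table();
translate([296, 172, 738]) chair();
translate([383, 842, 0]) stool();
translate([-358, 215, 0]) stool();
translate([1124, 215, 0]) stool();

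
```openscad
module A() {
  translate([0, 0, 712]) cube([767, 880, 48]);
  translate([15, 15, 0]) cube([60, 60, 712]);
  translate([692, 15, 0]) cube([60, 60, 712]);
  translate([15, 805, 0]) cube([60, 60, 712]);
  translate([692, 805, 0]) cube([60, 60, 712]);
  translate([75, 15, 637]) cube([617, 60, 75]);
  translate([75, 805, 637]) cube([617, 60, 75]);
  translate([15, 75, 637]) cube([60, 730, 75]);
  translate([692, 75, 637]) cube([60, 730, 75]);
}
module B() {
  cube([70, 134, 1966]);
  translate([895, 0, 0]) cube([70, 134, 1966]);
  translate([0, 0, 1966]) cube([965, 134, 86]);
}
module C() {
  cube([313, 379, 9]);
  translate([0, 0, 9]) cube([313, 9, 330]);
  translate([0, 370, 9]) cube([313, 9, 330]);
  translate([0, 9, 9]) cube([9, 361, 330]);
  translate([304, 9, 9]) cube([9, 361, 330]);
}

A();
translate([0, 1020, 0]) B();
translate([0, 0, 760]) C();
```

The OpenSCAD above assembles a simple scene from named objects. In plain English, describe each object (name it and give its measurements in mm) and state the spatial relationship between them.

A is a table: top 767 mm (x) × 880 mm (y), 48 mm thick, upper face at z = 760 mm, on four 60×60 mm square legs, each inset 15 mm from the nearest pair of top edges, running from z = 0 to the bottom of the top. Four apron rails, 60 mm thick and 75 mm tall, run between adjacent legs with their top edges flush with the underside of the top and their outer faces flush with the legs' outer faces.

B is a door frame. The clear opening is 825 mm wide and 1966 mm high. Two 70 mm wide jambs, 134 mm deep, stand either side of the opening from the floor to the top of the opening. A 86 mm thick head sits across the top of both jambs, spanning the full outside width of the frame.

C is an open storage box with external size 313×379×339 mm and wall thickness 9 mm (the base is also 9 mm thick). The base covers the whole footprint; the four walls stand on the base, with the y-facing walls full-width and the x-facing walls fitting between their inner faces.

The door frame is on the floor beside the table on its +y side. The open box is on top of the table.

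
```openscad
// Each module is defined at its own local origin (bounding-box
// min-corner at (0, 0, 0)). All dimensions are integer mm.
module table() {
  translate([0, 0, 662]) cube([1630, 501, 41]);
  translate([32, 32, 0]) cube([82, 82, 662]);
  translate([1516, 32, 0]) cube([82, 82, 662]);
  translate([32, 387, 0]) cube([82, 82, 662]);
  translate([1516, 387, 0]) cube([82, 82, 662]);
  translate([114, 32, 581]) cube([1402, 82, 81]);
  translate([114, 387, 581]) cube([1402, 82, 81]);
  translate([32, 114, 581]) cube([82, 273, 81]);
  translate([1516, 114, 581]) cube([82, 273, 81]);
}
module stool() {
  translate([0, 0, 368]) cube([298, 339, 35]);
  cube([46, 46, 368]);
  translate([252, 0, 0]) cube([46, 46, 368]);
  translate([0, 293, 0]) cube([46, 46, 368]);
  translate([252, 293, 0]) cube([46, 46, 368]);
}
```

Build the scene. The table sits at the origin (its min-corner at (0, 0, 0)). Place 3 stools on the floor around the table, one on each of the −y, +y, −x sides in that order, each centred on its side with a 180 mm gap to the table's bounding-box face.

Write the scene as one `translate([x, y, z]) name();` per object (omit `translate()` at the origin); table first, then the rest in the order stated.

table();
translate([666, -519, 0]) stool();
translate([666, 681, 0]) stool();
translate([-478, 81, 0]) stool();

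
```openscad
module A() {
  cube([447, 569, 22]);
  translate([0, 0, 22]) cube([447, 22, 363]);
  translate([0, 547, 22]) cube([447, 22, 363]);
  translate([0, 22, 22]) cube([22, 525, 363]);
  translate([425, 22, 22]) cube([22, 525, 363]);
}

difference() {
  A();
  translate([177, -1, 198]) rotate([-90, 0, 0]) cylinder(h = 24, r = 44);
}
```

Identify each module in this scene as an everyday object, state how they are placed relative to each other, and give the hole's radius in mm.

The subtracted cylinder has r = 44 mm.

A is an open box. The open box has a circular hole through its front wall. The hole's radius is 44 mm.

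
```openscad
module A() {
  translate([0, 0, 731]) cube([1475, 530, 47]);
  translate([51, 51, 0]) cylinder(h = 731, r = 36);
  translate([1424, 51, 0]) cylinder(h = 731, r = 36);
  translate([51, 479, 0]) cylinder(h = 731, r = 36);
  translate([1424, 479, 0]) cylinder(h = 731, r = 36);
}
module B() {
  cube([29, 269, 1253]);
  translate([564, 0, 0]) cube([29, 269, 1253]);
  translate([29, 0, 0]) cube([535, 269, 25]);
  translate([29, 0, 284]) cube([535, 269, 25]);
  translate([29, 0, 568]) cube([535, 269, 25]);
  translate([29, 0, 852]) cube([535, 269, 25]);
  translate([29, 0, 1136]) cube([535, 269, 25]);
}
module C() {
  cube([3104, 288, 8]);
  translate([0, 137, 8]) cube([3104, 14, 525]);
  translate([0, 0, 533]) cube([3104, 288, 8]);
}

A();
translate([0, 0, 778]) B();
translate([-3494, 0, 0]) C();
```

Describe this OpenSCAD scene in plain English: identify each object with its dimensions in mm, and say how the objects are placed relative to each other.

A is a rectangular dining table. The top is 1475×530×47 mm with its upper surface at z = 778 mm. It stands on four round legs of 72 mm diameter, each leg's bounding box inset 15 mm from the nearest pair of top edges, running from the floor to the underside of the top.

B is an open bookshelf. Two side panels, each 29 mm thick, 269 mm deep and 1253 mm tall, stand 593 mm apart (outside-to-outside). Between them sit 5 shelves, each 25 mm thick and 269 mm deep, spanning the full gap between the sides. The bottom shelf rests on the floor (its underside at z = 0) and the clear gap between one shelf's top and the next shelf's underside is 259 mm.

C is an I-beam lying along x, 3104 mm long. Overall section height 541 mm. Two flanges 288 mm wide (y) and 8 mm thick, one on the floor and one at the top; a web 14 mm thick runs between them, centred on the flange width.

The bookshelf is on top of the table. The I-beam is on the floor beside the table on its −x side.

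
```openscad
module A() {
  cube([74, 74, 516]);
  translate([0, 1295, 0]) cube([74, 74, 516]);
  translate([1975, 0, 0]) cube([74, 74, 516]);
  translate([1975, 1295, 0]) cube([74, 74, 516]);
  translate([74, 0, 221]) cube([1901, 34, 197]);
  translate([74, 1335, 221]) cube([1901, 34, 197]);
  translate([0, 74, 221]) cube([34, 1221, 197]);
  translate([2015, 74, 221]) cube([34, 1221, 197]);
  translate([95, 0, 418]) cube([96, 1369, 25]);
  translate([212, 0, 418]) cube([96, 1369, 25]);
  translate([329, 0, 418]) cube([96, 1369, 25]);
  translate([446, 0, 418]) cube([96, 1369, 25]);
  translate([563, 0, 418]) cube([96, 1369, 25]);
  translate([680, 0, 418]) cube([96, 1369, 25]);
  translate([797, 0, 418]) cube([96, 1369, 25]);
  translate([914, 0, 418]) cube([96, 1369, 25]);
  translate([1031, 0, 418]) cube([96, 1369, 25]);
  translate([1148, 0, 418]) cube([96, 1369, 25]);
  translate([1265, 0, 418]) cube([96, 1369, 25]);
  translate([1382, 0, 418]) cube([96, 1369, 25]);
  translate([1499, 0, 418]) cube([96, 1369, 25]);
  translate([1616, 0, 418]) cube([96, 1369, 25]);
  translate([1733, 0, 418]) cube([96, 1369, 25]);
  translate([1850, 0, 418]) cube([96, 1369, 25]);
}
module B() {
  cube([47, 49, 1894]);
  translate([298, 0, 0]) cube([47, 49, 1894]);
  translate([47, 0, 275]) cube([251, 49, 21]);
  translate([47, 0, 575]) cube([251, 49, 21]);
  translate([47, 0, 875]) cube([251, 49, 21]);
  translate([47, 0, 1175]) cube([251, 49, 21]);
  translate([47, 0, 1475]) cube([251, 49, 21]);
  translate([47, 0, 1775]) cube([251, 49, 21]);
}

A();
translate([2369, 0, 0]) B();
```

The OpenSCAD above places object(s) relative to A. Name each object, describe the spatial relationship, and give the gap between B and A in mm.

The ladder's nearest face is 320 mm from the bed frame's +x face.

A is a bed frame. B is a ladder. The ladder is on the floor beside the bed frame on its +x side. The gap between the ladder and the bed frame is 320 mm.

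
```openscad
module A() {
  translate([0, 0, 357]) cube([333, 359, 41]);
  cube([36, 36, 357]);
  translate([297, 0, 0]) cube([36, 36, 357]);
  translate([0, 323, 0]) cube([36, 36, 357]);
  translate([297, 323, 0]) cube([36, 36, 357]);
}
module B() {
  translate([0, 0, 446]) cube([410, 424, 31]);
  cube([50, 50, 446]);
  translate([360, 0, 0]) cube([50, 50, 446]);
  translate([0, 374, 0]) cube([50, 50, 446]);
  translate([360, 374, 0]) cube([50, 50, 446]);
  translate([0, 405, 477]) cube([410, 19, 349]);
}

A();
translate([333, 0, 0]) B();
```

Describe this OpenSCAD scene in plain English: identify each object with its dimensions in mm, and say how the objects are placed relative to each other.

A is a simple wooden stool: a rectangular seat 333 mm (x) by 359 mm (y), 41 mm thick, top face at z = 398 mm, on four square legs, each 36×36 mm in cross-section. The legs rest on z = 0, each flush with a corner of the seat.

B is a chair: 410×424 mm seat, 31 mm thick, top at z = 477 mm, on four 50 mm square corner legs flush with the seat edges. A 19 mm thick backrest slab spans the full seat width, extending 349 mm above the seat top, its back face flush with the seat's +y edge.

The chair is against the stool's +x side, with their −y faces flush.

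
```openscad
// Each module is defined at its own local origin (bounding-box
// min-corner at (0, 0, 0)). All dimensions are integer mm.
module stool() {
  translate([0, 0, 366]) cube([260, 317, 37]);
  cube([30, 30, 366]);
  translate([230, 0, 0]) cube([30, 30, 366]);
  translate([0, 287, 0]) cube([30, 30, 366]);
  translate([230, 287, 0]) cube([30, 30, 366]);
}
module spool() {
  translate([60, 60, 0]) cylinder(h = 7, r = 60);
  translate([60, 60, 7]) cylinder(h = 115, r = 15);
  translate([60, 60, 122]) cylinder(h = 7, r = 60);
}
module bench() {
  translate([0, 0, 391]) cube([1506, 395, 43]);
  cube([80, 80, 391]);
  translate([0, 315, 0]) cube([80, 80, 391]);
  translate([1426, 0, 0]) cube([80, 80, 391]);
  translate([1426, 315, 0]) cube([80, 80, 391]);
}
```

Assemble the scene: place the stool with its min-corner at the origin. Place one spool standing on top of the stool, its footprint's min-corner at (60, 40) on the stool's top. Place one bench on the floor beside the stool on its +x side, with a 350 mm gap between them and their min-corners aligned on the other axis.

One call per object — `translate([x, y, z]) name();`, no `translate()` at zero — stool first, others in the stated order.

stool();
translate([60, 40, 403]) spool();
translate([610, 0, 0]) bench();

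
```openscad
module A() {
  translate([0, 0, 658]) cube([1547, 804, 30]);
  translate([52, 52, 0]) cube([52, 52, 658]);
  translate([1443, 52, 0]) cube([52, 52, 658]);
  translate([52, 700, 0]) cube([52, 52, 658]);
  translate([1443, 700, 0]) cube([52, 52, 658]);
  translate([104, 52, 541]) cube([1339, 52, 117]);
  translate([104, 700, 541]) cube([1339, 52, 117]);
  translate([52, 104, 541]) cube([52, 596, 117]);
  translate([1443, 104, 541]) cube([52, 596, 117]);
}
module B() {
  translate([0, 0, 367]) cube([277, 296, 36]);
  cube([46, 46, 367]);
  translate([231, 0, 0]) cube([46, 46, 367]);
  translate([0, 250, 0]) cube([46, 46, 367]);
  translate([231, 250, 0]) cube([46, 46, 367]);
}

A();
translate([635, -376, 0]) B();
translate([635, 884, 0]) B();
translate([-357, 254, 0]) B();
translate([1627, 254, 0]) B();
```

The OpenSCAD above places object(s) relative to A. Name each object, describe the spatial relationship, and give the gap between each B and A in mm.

Each stool's nearest face is 80 mm from the table's bounding box.

A is a table. B is a stool. Four stools sit around the table at the −y, +y, −x, +x sides. The gap between each stool and the table is 80 mm.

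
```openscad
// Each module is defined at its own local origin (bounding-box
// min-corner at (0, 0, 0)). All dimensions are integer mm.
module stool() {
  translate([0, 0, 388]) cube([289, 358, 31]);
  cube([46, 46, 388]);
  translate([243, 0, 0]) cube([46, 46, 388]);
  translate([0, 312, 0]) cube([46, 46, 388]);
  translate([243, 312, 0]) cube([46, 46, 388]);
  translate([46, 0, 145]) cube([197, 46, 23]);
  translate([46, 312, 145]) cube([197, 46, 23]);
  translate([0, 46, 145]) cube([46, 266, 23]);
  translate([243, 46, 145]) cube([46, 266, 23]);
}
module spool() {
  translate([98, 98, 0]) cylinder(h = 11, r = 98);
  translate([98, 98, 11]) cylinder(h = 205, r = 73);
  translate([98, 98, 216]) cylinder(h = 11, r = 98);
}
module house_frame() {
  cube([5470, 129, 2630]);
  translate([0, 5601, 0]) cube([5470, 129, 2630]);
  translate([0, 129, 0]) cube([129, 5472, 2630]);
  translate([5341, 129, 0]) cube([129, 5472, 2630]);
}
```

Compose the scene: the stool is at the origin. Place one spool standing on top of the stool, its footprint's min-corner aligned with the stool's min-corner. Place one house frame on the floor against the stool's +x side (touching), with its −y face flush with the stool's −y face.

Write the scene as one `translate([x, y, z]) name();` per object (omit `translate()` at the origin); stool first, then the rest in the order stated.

stool();
translate([0, 0, 419]) spool();
translate([289, 0, 0]) house_frame();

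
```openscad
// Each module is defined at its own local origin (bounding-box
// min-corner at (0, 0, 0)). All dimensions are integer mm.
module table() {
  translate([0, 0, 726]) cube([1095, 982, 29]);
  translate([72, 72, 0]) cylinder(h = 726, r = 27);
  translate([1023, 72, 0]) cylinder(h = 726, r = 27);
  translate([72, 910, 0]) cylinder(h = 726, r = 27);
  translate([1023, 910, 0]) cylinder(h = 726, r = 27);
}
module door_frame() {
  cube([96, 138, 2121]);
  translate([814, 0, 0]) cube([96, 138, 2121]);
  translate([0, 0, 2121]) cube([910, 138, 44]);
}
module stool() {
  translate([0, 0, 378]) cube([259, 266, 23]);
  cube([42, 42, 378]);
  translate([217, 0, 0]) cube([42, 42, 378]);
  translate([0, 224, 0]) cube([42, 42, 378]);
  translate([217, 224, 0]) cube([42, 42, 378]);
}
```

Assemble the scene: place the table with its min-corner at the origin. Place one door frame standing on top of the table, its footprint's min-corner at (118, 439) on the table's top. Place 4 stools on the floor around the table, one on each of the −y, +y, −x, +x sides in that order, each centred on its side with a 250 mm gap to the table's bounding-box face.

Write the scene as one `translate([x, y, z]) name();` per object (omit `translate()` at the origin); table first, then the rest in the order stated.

table();
translate([118, 439, 755]) door_frame();
translate([418, -516, 0]) stool();
translate([418, 1232, 0]) stool();
translate([-509, 358, 0]) stool();
translate([1345, 358, 0]) stool();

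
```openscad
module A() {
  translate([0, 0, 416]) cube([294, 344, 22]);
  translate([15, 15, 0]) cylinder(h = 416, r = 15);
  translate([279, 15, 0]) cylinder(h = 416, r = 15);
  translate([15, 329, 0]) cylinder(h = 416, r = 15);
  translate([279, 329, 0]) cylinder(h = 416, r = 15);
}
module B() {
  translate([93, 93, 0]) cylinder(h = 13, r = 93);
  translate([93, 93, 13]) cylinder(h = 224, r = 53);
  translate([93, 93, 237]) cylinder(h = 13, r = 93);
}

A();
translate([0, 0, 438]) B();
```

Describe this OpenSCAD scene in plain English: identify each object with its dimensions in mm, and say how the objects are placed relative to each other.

A is a four-legged stool. The seat is a 294×344×22 mm slab whose top surface is at z = 438 mm; four round legs, each 30 mm in diameter, run from the floor (z = 0) to the underside of the seat, each leg's axis is inset half a diameter from the nearest pair of seat edges (so the leg's bounding box is flush with the corner).

B is a spool: two coaxial disc flanges of radius 93 mm and thickness 13 mm, joined by a core cylinder of radius 53 mm and height 224 mm. The lower flange rests on z = 0 and the three cylinders share a vertical axis.

The spool is on top of the stool.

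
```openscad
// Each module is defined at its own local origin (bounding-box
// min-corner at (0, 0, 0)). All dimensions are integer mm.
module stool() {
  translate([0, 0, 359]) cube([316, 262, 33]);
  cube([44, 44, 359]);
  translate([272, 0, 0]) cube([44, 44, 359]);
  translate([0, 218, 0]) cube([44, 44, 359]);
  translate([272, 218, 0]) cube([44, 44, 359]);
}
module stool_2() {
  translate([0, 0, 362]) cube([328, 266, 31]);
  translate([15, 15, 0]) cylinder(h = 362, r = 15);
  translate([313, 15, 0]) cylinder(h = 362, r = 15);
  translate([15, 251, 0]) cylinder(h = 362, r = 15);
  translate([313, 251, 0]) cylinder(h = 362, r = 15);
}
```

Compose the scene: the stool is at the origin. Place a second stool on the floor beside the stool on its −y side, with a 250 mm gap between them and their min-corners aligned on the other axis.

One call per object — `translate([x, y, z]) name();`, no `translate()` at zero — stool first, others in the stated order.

stool();
translate([0, -516, 0]) stool_2();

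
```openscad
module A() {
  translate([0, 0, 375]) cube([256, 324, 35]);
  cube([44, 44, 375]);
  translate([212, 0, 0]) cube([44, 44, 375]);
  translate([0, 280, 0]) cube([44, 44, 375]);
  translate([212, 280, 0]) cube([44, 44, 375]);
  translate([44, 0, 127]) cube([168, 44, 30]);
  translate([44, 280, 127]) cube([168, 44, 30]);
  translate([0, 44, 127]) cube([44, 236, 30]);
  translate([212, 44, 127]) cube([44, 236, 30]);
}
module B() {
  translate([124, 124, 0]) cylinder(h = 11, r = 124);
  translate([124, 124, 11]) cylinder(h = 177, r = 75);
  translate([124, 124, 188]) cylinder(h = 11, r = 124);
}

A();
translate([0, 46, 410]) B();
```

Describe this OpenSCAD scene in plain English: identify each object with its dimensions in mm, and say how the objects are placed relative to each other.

A is a simple wooden stool: a rectangular seat 256 mm (x) by 324 mm (y), 35 mm thick, top face at z = 410 mm, on four square legs, each 44×44 mm in cross-section. The legs rest on z = 0, each flush with a corner of the seat. Four stretchers, 44 mm wide and 30 mm tall, connect adjacent legs with their undersides at z = 127 mm, each running between the inner faces of the legs it joins and aligned with the legs' outer faces on the other axis.

B is a spool: two coaxial disc flanges of radius 124 mm and thickness 11 mm, joined by a core cylinder of radius 75 mm and height 177 mm. The lower flange rests on z = 0 and the three cylinders share a vertical axis.

The spool is on top of the stool.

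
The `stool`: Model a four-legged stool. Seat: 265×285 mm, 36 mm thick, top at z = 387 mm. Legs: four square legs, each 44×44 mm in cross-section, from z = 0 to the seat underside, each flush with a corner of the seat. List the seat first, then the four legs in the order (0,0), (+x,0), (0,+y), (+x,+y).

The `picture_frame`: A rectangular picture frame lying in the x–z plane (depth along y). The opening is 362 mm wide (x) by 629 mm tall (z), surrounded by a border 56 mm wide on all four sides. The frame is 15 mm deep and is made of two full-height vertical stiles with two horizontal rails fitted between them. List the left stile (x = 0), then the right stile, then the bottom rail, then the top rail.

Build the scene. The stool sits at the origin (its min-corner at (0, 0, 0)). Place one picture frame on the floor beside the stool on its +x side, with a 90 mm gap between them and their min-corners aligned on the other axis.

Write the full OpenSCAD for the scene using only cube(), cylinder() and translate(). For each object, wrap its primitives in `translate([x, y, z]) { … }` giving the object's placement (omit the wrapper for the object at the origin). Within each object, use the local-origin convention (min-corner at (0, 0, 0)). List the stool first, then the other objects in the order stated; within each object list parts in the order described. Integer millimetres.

translate([0, 0, 351]) cube([265, 285, 36]);
cube([44, 44, 351]);
translate([221, 0, 0]) cube([44, 44, 351]);
translate([0, 241, 0]) cube([44, 44, 351]);
translate([221, 241, 0]) cube([44, 44, 351]);
translate([355, 0, 0]) {
  cube([56, 15, 741]);
  translate([418, 0, 0]) cube([56, 15, 741]);
  translate([56, 0, 0]) cube([362, 15, 56]);
  translate([56, 0, 685]) cube([362, 15, 56]);
}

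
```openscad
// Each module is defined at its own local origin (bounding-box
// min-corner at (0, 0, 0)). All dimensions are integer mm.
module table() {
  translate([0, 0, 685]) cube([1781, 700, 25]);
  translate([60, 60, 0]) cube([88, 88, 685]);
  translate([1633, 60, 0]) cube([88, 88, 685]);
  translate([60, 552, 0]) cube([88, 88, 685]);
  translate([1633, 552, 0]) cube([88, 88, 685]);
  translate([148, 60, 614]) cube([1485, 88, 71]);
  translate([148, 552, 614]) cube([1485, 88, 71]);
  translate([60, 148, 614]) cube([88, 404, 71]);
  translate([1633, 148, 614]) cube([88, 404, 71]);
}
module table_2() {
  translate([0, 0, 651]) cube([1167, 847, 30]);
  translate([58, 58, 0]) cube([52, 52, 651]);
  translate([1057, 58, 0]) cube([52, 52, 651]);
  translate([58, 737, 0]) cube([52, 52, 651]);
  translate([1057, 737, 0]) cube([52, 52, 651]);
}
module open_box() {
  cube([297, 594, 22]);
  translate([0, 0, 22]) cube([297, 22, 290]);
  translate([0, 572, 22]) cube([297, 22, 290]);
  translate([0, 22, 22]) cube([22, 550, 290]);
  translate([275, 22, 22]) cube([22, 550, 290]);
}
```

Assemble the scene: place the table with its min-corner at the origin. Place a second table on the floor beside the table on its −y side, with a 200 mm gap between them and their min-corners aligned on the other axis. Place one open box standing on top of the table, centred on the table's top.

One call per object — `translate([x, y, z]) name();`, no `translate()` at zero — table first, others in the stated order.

table();
translate([0, -1047, 0]) table_2();
translate([742, 53, 710]) open_box();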